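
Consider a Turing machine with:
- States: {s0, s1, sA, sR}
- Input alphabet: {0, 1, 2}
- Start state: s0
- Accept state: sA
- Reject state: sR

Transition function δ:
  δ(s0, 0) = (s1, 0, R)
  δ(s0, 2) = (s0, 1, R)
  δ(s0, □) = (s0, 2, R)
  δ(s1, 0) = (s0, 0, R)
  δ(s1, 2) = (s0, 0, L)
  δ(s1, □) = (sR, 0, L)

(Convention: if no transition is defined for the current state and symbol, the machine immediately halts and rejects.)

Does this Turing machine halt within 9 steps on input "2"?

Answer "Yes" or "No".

Execution trace:
Initial: [s0]2
Step 1: δ(s0, 2) = (s0, 1, R) → 1[s0]□
Step 2: δ(s0, □) = (s0, 2, R) → 12[s0]□
Step 3: δ(s0, □) = (s0, 2, R) → 122[s0]□
Step 4: δ(s0, □) = (s0, 2, R) → 1222[s0]□
Step 5: δ(s0, □) = (s0, 2, R) → 12222[s0]□
Step 6: δ(s0, □) = (s0, 2, R) → 122222[s0]□
Step 7: δ(s0, □) = (s0, 2, R) → 1222222[s0]□
Step 8: δ(s0, □) = (s0, 2, R) → 12222222[s0]□
Step 9: δ(s0, □) = (s0, 2, R) → 122222222[s0]□

The machine has not reached a halting state after 9 steps.
The machine did not halt within the 9-step bound.

Answer: No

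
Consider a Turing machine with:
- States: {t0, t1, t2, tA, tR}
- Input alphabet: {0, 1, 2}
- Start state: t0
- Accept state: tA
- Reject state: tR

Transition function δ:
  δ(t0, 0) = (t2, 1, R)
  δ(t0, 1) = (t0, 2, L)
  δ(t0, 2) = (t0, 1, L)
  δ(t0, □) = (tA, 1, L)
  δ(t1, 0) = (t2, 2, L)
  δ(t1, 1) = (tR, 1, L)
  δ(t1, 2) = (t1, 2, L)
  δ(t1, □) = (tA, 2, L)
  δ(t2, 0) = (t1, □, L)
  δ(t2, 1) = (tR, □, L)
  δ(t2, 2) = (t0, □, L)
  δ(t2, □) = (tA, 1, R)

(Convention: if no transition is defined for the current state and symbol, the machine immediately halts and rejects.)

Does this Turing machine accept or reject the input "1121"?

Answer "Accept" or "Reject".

Execution trace:
Initial: [t0]1121
Step 1: δ(t0, 1) = (t0, 2, L) → [t0]□2121
Step 2: δ(t0, □) = (tA, 1, L) → [tA]□12121

The machine reaches the accept state tA and halts.

Answer: Accept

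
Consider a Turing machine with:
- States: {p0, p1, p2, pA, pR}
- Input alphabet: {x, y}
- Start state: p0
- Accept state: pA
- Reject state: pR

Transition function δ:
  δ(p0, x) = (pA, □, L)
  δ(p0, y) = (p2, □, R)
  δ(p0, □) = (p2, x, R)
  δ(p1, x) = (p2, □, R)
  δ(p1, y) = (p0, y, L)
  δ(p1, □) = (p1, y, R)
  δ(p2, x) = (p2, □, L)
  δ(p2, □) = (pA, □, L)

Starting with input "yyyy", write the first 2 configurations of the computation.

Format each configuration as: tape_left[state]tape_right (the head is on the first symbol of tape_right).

Transitions applied:
Step 1: δ(p0, y) = (p2, □, R)

The first 2 configurations are:
[p0]yyyy ⊢ □[p2]yyy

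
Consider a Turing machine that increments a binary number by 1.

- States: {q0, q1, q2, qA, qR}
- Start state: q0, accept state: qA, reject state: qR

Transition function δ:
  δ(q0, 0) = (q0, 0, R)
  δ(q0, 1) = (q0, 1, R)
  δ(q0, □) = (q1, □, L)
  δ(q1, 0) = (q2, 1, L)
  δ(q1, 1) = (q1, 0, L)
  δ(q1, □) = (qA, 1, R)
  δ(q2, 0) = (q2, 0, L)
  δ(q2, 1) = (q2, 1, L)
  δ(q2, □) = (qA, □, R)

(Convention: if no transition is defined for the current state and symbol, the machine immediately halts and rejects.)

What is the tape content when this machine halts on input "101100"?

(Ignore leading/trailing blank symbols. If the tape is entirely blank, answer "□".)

Execution trace:
Initial: [q0]101100
Step 1: δ(q0, 1) = (q0, 1, R) → 1[q0]01100
Step 2: δ(q0, 0) = (q0, 0, R) → 10[q0]1100
Step 3: δ(q0, 1) = (q0, 1, R) → 101[q0]100
Step 4: δ(q0, 1) = (q0, 1, R) → 1011[q0]00
Step 5: δ(q0, 0) = (q0, 0, R) → 10110[q0]0
Step 6: δ(q0, 0) = (q0, 0, R) → 101100[q0]□
Step 7: δ(q0, □) = (q1, □, L) → 10110[q1]0□
Step 8: δ(q1, 0) = (q2, 1, L) → 1011[q2]01□
Step 9: δ(q2, 0) = (q2, 0, L) → 101[q2]101□
Step 10: δ(q2, 1) = (q2, 1, L) → 10[q2]1101□
Step 11: δ(q2, 1) = (q2, 1, L) → 1[q2]01101□
Step 12: δ(q2, 0) = (q2, 0, L) → [q2]101101□
Step 13: δ(q2, 1) = (q2, 1, L) → [q2]□101101□
Step 14: δ(q2, □) = (qA, □, R) → □[qA]101101□

The machine reaches the accept state qA and halts.

Final tape (ignoring leading/trailing blanks): 101101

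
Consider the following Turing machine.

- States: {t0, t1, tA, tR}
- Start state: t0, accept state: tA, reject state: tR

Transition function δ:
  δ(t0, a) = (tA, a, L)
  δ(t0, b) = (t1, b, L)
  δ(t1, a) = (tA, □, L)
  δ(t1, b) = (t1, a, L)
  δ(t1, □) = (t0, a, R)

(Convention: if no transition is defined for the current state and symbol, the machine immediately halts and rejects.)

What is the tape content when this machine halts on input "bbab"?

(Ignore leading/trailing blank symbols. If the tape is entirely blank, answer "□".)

Execution trace:
Initial: [t0]bbab
Step 1: δ(t0, b) = (t1, b, L) → [t1]□bbab
Step 2: δ(t1, □) = (t0, a, R) → a[t0]bbab
Step 3: δ(t0, b) = (t1, b, L) → [t1]abbab
Step 4: δ(t1, a) = (tA, □, L) → [tA]□□bbab

The machine reaches the accept state tA and halts.

Final tape (ignoring leading/trailing blanks): bbab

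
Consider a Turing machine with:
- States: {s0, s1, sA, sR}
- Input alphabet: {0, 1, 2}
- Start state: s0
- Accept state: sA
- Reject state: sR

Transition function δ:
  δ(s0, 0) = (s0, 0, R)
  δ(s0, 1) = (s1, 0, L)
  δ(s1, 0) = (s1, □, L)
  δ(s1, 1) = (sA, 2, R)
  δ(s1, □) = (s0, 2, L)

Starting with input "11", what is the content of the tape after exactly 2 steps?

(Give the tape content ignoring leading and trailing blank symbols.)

Execution trace:
Initial: [s0]11
Step 1: δ(s0, 1) = (s1, 0, L) → [s1]□01
Step 2: δ(s1, □) = (s0, 2, L) → [s0]□201

No transition is defined for δ(s0, □). By convention the machine halts and rejects.

After 2 steps, the tape (ignoring leading/trailing blanks) is: 201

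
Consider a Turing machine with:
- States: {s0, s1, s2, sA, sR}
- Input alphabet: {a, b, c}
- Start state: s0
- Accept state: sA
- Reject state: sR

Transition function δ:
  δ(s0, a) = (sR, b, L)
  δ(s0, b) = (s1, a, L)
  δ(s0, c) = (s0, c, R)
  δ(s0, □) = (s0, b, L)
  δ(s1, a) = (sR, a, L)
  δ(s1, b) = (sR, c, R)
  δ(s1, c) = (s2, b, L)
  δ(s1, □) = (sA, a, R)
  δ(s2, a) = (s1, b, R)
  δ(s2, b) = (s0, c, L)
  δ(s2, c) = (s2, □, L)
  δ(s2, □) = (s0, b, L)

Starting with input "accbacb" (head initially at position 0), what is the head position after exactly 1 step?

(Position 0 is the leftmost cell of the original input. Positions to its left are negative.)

Execution trace (head position shown):
Step 0: [s0]accbacb  (head at position 0)
Step 1: move left → [sR]□bccbacb  (head at position -1)

After 1 step, the head is at position -1.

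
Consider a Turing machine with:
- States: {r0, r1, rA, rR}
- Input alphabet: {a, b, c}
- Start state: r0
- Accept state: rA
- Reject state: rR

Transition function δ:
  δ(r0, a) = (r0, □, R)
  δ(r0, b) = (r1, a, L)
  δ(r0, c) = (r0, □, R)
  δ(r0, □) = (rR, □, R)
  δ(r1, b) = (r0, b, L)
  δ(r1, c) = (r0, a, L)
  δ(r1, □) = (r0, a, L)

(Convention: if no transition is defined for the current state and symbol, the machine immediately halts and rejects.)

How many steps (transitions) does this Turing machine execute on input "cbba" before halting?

Execution trace:
Initial: [r0]cbba
Step 1: δ(r0, c) = (r0, □, R) → □[r0]bba
Step 2: δ(r0, b) = (r1, a, L) → [r1]□aba
Step 3: δ(r1, □) = (r0, a, L) → [r0]□aaba
Step 4: δ(r0, □) = (rR, □, R) → □[rR]aaba

The machine reaches the reject state rR and halts.

The machine executed 4 steps before halting.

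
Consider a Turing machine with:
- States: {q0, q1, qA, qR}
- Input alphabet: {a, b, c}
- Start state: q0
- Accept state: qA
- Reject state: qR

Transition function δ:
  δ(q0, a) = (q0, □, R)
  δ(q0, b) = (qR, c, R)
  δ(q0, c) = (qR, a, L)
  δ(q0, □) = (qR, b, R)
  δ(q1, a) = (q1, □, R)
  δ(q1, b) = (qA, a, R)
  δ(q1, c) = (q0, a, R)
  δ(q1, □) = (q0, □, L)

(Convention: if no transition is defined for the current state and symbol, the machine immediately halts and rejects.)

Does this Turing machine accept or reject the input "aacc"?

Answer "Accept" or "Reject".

Execution trace:
Initial: [q0]aacc
Step 1: δ(q0, a) = (q0, □, R) → □[q0]acc
Step 2: δ(q0, a) = (q0, □, R) → □□[q0]cc
Step 3: δ(q0, c) = (qR, a, L) → □[qR]□ac

The machine reaches the reject state qR and halts.

Answer: Reject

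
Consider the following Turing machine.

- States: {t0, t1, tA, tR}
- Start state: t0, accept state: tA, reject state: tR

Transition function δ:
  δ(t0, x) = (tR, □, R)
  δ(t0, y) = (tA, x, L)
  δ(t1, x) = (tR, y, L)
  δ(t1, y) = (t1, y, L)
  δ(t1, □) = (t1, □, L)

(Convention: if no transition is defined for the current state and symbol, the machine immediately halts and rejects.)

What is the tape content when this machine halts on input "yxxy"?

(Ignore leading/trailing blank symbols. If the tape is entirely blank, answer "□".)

Execution trace:
Initial: [t0]yxxy
Step 1: δ(t0, y) = (tA, x, L) → [tA]□xxxy

The machine reaches the accept state tA and halts.

Final tape (ignoring leading/trailing blanks): xxxy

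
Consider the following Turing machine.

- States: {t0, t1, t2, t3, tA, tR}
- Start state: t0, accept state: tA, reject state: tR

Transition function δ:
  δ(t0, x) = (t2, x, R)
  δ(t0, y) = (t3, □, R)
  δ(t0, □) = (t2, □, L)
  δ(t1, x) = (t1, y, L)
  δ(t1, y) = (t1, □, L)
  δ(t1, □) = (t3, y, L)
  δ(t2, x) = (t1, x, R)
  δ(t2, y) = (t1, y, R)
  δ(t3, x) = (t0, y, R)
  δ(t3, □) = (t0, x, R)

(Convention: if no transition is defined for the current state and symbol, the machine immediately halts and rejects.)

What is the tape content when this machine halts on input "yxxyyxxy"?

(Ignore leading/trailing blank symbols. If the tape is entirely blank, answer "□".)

Execution trace:
Initial: [t0]yxxyyxxy
Step 1: δ(t0, y) = (t3, □, R) → □[t3]xxyyxxy
Step 2: δ(t3, x) = (t0, y, R) → □y[t0]xyyxxy
Step 3: δ(t0, x) = (t2, x, R) → □yx[t2]yyxxy
Step 4: δ(t2, y) = (t1, y, R) → □yxy[t1]yxxy
Step 5: δ(t1, y) = (t1, □, L) → □yx[t1]y□xxy
Step 6: δ(t1, y) = (t1, □, L) → □y[t1]x□□xxy
Step 7: δ(t1, x) = (t1, y, L) → □[t1]yy□□xxy
Step 8: δ(t1, y) = (t1, □, L) → [t1]□□y□□xxy
Step 9: δ(t1, □) = (t3, y, L) → [t3]□y□y□□xxy
Step 10: δ(t3, □) = (t0, x, R) → x[t0]y□y□□xxy
Step 11: δ(t0, y) = (t3, □, R) → x□[t3]□y□□xxy
Step 12: δ(t3, □) = (t0, x, R) → x□x[t0]y□□xxy
Step 13: δ(t0, y) = (t3, □, R) → x□x□[t3]□□xxy
Step 14: δ(t3, □) = (t0, x, R) → x□x□x[t0]□xxy
Step 15: δ(t0, □) = (t2, □, L) → x□x□[t2]x□xxy
Step 16: δ(t2, x) = (t1, x, R) → x□x□x[t1]□xxy
Step 17: δ(t1, □) = (t3, y, L) → x□x□[t3]xyxxy
Step 18: δ(t3, x) = (t0, y, R) → x□x□y[t0]yxxy
Step 19: δ(t0, y) = (t3, □, R) → x□x□y□[t3]xxy
Step 20: δ(t3, x) = (t0, y, R) → x□x□y□y[t0]xy
Step 21: δ(t0, x) = (t2, x, R) → x□x□y□yx[t2]y
Step 22: δ(t2, y) = (t1, y, R) → x□x□y□yxy[t1]□
Step 23: δ(t1, □) = (t3, y, L) → x□x□y□yx[t3]yy

No transition is defined for δ(t3, y). By convention the machine halts and rejects.

Final tape (ignoring leading/trailing blanks): x□x□y□yxyy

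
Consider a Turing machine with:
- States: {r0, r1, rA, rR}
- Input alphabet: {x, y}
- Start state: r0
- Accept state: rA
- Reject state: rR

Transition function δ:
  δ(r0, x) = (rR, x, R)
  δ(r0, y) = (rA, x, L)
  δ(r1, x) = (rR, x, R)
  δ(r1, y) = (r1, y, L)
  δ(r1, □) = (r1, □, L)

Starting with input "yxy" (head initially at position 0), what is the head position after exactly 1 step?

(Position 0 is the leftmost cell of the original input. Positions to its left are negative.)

Execution trace (head position shown):
Step 0: [r0]yxy  (head at position 0)
Step 1: move left → [rA]□xxy  (head at position -1)

After 1 step, the head is at position -1.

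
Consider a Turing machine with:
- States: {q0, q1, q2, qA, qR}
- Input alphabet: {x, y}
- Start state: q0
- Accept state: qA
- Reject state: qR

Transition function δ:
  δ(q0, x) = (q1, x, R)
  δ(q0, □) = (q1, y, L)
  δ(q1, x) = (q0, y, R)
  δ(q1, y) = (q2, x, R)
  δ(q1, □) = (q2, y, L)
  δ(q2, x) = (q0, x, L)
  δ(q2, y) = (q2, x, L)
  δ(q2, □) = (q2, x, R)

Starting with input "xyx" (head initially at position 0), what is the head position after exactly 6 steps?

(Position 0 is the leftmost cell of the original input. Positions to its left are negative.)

Execution trace (head position shown):
Step 0: [q0]xyx  (head at position 0)
Step 1: move right → x[q1]yx  (head at position 1)
Step 2: move right → xx[q2]x  (head at position 2)
Step 3: move left → x[q0]xx  (head at position 1)
Step 4: move right → xx[q1]x  (head at position 2)
Step 5: move right → xxy[q0]□  (head at position 3)
Step 6: move left → xx[q1]yy  (head at position 2)

After 6 steps, the head is at position 2.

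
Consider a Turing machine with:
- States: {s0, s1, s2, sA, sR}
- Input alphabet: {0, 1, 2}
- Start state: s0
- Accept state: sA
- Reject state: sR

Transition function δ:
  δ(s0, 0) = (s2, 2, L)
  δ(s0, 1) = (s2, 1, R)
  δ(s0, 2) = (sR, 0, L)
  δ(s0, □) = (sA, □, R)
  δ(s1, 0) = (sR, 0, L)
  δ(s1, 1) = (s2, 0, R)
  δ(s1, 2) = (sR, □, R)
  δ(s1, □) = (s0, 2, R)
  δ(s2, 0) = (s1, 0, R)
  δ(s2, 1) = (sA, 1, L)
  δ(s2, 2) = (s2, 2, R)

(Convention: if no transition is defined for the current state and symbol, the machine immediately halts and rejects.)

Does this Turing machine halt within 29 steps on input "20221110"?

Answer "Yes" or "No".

Execution trace:
Initial: [s0]20221110
Step 1: δ(s0, 2) = (sR, 0, L) → [sR]□00221110

The machine reaches the reject state sR and halts.
The machine halted after 1 step (within the 29-step bound).

Answer: Yes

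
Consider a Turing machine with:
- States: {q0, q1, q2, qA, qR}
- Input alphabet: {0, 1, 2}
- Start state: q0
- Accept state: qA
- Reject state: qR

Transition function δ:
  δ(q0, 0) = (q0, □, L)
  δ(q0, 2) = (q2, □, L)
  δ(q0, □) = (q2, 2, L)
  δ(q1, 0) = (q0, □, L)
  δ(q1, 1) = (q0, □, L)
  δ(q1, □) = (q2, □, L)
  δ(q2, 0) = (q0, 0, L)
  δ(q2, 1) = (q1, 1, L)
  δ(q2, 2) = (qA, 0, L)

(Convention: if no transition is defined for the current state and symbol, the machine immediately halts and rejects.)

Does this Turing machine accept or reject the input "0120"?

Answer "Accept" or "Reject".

Execution trace:
Initial: [q0]0120
Step 1: δ(q0, 0) = (q0, □, L) → [q0]□□120
Step 2: δ(q0, □) = (q2, 2, L) → [q2]□2□120

No transition is defined for δ(q2, □). By convention the machine halts and rejects.

Answer: Reject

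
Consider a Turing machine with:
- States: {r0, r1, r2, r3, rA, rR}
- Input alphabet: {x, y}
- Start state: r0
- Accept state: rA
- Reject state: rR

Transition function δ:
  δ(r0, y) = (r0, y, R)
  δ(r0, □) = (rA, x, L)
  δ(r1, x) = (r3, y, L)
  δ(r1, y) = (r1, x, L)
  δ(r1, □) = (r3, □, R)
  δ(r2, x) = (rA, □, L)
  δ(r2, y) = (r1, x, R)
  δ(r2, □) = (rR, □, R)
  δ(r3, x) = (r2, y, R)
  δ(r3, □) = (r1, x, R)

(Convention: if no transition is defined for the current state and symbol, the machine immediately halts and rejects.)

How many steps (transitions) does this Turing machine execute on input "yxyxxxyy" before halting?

Execution trace:
Initial: [r0]yxyxxxyy
Step 1: δ(r0, y) = (r0, y, R) → y[r0]xyxxxyy

No transition is defined for δ(r0, x). By convention the machine halts and rejects.

The machine executed 1 step before halting.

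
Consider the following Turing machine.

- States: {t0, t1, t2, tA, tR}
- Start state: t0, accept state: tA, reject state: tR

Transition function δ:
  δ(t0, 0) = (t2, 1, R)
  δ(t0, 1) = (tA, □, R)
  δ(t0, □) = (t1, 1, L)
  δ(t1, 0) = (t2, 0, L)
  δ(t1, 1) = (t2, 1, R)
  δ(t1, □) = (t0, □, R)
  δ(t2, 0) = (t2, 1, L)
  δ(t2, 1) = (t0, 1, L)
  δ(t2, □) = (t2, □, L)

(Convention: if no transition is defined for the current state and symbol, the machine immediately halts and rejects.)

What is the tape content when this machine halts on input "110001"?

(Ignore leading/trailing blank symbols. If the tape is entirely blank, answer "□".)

Execution trace:
Initial: [t0]110001
Step 1: δ(t0, 1) = (tA, □, R) → □[tA]10001

The machine reaches the accept state tA and halts.

Final tape (ignoring leading/trailing blanks): 10001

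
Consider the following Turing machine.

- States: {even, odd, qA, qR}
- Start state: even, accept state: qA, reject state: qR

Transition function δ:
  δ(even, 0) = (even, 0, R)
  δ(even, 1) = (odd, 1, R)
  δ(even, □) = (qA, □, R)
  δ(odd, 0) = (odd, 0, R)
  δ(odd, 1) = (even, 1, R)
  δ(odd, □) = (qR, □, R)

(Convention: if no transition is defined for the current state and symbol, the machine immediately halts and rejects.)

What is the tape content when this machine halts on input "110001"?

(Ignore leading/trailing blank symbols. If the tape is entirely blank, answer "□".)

Execution trace:
Initial: [even]110001
Step 1: δ(even, 1) = (odd, 1, R) → 1[odd]10001
Step 2: δ(odd, 1) = (even, 1, R) → 11[even]0001
Step 3: δ(even, 0) = (even, 0, R) → 110[even]001
Step 4: δ(even, 0) = (even, 0, R) → 1100[even]01
Step 5: δ(even, 0) = (even, 0, R) → 11000[even]1
Step 6: δ(even, 1) = (odd, 1, R) → 110001[odd]□
Step 7: δ(odd, □) = (qR, □, R) → 110001□[qR]□

The machine reaches the reject state qR and halts.

Final tape (ignoring leading/trailing blanks): 110001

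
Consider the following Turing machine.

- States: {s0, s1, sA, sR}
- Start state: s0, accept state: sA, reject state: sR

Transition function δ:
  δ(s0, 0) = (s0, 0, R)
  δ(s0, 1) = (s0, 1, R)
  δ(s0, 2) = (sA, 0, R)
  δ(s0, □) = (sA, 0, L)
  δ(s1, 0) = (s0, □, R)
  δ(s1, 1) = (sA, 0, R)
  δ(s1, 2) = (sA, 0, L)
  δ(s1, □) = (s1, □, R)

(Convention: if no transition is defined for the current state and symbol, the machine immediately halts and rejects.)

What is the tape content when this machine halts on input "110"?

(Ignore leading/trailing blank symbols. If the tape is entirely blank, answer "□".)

Execution trace:
Initial: [s0]110
Step 1: δ(s0, 1) = (s0, 1, R) → 1[s0]10
Step 2: δ(s0, 1) = (s0, 1, R) → 11[s0]0
Step 3: δ(s0, 0) = (s0, 0, R) → 110[s0]□
Step 4: δ(s0, □) = (sA, 0, L) → 11[sA]00

The machine reaches the accept state sA and halts.

Final tape (ignoring leading/trailing blanks): 1100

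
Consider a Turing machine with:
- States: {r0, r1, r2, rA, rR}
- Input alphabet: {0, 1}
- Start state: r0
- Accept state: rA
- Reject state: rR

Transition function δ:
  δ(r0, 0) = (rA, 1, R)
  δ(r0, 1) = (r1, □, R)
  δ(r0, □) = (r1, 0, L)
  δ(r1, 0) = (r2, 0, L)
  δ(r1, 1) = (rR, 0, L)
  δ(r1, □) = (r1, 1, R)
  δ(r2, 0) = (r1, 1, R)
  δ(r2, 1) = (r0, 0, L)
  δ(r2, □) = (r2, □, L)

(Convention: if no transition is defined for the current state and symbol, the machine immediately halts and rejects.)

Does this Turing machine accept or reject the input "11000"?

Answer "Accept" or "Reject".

Execution trace:
Initial: [r0]11000
Step 1: δ(r0, 1) = (r1, □, R) → □[r1]1000
Step 2: δ(r1, 1) = (rR, 0, L) → [rR]□0000

The machine reaches the reject state rR and halts.

Answer: Reject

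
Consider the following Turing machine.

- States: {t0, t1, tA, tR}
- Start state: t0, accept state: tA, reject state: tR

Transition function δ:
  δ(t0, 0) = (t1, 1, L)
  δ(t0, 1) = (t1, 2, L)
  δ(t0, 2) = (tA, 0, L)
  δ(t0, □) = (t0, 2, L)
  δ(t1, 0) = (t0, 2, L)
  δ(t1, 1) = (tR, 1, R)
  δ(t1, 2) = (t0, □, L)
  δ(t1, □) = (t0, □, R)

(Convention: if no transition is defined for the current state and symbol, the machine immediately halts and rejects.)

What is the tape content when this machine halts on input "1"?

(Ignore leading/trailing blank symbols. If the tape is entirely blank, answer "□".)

Execution trace:
Initial: [t0]1
Step 1: δ(t0, 1) = (t1, 2, L) → [t1]□2
Step 2: δ(t1, □) = (t0, □, R) → □[t0]2
Step 3: δ(t0, 2) = (tA, 0, L) → [tA]□0

The machine reaches the accept state tA and halts.

Final tape (ignoring leading/trailing blanks): 0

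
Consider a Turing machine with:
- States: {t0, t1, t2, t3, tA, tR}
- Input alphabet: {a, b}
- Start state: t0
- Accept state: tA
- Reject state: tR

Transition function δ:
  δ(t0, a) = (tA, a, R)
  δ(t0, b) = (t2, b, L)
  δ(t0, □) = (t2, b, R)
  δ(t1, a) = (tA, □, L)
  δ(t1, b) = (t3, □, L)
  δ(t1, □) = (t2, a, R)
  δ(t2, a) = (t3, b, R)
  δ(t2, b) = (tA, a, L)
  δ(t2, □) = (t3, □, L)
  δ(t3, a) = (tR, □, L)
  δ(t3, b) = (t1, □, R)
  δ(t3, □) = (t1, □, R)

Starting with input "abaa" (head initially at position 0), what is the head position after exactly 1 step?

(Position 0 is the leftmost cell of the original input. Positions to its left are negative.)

Execution trace (head position shown):
Step 0: [t0]abaa  (head at position 0)
Step 1: move right → a[tA]baa  (head at position 1)

After 1 step, the head is at position 1.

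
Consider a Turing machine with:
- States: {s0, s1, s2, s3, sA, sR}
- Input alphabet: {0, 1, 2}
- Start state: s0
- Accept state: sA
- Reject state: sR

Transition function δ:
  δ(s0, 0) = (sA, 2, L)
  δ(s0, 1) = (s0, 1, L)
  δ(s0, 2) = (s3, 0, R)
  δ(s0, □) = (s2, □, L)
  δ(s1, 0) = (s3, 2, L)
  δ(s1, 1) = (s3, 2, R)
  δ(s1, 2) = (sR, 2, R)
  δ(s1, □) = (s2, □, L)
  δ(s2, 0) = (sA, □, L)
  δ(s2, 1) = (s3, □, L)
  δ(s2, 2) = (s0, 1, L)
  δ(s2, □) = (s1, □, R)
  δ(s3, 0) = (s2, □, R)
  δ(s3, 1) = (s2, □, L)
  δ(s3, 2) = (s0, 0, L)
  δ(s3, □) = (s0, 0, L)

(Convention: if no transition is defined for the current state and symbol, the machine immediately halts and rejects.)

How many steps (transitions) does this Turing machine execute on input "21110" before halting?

Execution trace:
Initial: [s0]21110
Step 1: δ(s0, 2) = (s3, 0, R) → 0[s3]1110
Step 2: δ(s3, 1) = (s2, □, L) → [s2]0□110
Step 3: δ(s2, 0) = (sA, □, L) → [sA]□□□110

The machine reaches the accept state sA and halts.

The machine executed 3 steps before halting.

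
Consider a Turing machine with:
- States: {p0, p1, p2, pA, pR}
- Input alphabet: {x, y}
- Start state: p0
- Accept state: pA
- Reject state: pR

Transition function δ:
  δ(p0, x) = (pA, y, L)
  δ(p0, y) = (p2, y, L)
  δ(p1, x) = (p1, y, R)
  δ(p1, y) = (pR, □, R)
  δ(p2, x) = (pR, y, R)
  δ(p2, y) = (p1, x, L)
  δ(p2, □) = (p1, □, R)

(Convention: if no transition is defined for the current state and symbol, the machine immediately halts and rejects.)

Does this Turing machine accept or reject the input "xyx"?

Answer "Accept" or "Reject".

Execution trace:
Initial: [p0]xyx
Step 1: δ(p0, x) = (pA, y, L) → [pA]□yyx

The machine reaches the accept state pA and halts.

Answer: Accept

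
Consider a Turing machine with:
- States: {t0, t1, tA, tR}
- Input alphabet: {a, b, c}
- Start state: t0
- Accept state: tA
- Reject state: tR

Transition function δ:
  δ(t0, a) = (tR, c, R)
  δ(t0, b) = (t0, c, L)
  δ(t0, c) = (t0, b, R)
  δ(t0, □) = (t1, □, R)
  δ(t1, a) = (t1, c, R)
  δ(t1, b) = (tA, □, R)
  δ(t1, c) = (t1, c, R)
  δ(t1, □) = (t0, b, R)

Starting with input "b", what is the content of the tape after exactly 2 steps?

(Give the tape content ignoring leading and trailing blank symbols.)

Execution trace:
Initial: [t0]b
Step 1: δ(t0, b) = (t0, c, L) → [t0]□c
Step 2: δ(t0, □) = (t1, □, R) → □[t1]c

After 2 steps, the tape (ignoring leading/trailing blanks) is: c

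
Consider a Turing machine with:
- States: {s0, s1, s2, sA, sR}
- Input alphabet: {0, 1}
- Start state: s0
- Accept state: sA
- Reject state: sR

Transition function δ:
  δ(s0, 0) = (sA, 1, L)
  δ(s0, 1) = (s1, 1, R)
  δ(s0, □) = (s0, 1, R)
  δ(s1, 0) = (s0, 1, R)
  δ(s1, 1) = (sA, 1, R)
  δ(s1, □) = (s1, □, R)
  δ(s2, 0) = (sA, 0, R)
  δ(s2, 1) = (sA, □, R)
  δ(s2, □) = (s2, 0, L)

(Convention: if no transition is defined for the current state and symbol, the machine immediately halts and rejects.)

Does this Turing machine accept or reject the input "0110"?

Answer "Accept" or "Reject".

Execution trace:
Initial: [s0]0110
Step 1: δ(s0, 0) = (sA, 1, L) → [sA]□1110

The machine reaches the accept state sA and halts.

Answer: Accept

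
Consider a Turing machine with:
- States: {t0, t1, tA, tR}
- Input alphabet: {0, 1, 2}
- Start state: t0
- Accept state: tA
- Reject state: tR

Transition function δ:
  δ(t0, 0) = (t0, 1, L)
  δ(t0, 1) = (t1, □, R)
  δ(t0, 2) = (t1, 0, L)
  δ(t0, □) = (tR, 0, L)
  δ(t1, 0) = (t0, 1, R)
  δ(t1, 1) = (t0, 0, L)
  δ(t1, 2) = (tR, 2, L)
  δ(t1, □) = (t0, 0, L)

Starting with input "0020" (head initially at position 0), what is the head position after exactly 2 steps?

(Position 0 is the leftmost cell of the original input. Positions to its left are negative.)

Execution trace (head position shown):
Step 0: [t0]0020  (head at position 0)
Step 1: move left → [t0]□1020  (head at position -1)
Step 2: move left → [tR]□01020  (head at position -2)

After 2 steps, the head is at position -2.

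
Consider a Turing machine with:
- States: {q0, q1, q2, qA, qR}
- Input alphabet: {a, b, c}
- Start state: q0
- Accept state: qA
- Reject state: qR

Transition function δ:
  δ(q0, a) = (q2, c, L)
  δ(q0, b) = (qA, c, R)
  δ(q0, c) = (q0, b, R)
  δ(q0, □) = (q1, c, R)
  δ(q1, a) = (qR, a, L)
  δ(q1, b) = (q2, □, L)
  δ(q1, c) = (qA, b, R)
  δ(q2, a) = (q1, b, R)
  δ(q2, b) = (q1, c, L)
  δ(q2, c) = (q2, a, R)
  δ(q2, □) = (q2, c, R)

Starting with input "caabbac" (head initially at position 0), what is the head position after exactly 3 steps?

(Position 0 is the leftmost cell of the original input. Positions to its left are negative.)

Execution trace (head position shown):
Step 0: [q0]caabbac  (head at position 0)
Step 1: move right → b[q0]aabbac  (head at position 1)
Step 2: move left → [q2]bcabbac  (head at position 0)
Step 3: move left → [q1]□ccabbac  (head at position -1)

After 3 steps, the head is at position -1.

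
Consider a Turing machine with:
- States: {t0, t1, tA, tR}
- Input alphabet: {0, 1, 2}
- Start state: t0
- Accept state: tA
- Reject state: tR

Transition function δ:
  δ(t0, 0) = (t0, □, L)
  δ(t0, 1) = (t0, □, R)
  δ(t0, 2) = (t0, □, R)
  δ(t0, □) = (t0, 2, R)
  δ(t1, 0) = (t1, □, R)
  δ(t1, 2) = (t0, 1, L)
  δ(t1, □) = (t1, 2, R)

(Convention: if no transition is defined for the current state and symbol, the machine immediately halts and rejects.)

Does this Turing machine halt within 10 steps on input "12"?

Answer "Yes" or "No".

Execution trace:
Initial: [t0]12
Step 1: δ(t0, 1) = (t0, □, R) → □[t0]2
Step 2: δ(t0, 2) = (t0, □, R) → □□[t0]□
Step 3: δ(t0, □) = (t0, 2, R) → □□2[t0]□
Step 4: δ(t0, □) = (t0, 2, R) → □□22[t0]□
Step 5: δ(t0, □) = (t0, 2, R) → □□222[t0]□
Step 6: δ(t0, □) = (t0, 2, R) → □□2222[t0]□
Step 7: δ(t0, □) = (t0, 2, R) → □□22222[t0]□
Step 8: δ(t0, □) = (t0, 2, R) → □□222222[t0]□
Step 9: δ(t0, □) = (t0, 2, R) → □□2222222[t0]□
Step 10: δ(t0, □) = (t0, 2, R) → □□22222222[t0]□

The machine has not reached a halting state after 10 steps.
The machine did not halt within the 10-step bound.

Answer: No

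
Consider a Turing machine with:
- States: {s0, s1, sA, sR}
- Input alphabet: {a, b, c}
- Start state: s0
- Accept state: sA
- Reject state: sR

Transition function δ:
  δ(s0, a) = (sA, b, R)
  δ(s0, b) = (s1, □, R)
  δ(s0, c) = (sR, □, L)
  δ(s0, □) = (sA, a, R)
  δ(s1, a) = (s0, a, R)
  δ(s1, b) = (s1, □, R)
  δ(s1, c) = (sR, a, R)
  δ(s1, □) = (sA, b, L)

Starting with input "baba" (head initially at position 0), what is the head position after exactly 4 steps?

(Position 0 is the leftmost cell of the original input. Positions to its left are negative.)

Execution trace (head position shown):
Step 0: [s0]baba  (head at position 0)
Step 1: move right → □[s1]aba  (head at position 1)
Step 2: move right → □a[s0]ba  (head at position 2)
Step 3: move right → □a□[s1]a  (head at position 3)
Step 4: move right → □a□a[s0]□  (head at position 4)

After 4 steps, the head is at position 4.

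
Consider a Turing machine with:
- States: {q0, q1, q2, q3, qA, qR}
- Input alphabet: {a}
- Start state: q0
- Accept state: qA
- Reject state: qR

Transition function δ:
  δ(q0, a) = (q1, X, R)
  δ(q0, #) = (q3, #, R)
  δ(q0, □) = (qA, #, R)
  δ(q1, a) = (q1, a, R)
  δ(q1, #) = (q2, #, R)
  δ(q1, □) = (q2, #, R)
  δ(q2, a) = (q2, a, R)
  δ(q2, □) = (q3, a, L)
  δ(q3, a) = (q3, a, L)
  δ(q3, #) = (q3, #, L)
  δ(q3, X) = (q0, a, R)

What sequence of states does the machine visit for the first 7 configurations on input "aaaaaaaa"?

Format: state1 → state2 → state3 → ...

Execution trace:
Initial: [q0]aaaaaaaa
Step 1: δ(q0, a) = (q1, X, R) → X[q1]aaaaaaa
Step 2: δ(q1, a) = (q1, a, R) → Xa[q1]aaaaaa
Step 3: δ(q1, a) = (q1, a, R) → Xaa[q1]aaaaa
Step 4: δ(q1, a) = (q1, a, R) → Xaaa[q1]aaaa
Step 5: δ(q1, a) = (q1, a, R) → Xaaaa[q1]aaa
Step 6: δ(q1, a) = (q1, a, R) → Xaaaaa[q1]aa

State sequence: q0 → q1 → q1 → q1 → q1 → q1 → q1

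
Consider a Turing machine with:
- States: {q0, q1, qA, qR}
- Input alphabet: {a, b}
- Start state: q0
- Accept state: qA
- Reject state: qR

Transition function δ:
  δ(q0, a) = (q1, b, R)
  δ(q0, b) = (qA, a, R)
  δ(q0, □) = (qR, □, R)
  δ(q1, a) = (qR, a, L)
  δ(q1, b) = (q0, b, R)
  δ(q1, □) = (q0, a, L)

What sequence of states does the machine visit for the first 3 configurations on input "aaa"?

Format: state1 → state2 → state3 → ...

Execution trace:
Initial: [q0]aaa
Step 1: δ(q0, a) = (q1, b, R) → b[q1]aa
Step 2: δ(q1, a) = (qR, a, L) → [qR]baa

The machine reaches the reject state qR and halts.

State sequence: q0 → q1 → qR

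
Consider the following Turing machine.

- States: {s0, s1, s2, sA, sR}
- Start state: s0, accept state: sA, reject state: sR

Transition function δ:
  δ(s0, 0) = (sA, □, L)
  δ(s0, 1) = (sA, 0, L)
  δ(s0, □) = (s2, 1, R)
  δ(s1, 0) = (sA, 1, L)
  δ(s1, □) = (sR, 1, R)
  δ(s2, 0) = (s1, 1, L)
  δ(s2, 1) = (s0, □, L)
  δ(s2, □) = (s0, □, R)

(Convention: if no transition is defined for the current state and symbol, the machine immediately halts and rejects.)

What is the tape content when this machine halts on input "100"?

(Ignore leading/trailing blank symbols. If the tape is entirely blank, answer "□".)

Execution trace:
Initial: [s0]100
Step 1: δ(s0, 1) = (sA, 0, L) → [sA]□000

The machine reaches the accept state sA and halts.

Final tape (ignoring leading/trailing blanks): 000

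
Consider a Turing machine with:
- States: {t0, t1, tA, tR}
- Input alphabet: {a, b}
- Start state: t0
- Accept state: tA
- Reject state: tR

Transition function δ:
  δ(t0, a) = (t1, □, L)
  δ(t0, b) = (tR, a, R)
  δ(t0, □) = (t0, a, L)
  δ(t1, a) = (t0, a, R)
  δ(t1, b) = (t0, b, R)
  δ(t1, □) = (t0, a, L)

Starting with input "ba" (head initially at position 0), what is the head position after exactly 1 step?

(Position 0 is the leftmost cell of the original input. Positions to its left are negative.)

Execution trace (head position shown):
Step 0: [t0]ba  (head at position 0)
Step 1: move right → a[tR]a  (head at position 1)

After 1 step, the head is at position 1.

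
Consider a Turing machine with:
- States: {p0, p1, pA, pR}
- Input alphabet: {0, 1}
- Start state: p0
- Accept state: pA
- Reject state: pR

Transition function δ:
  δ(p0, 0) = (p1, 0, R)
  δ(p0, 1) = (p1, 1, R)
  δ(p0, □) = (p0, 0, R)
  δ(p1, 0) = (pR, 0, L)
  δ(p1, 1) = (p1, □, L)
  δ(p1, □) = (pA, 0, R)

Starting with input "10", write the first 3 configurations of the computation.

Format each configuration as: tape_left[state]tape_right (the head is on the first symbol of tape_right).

Transitions applied:
Step 1: δ(p0, 1) = (p1, 1, R)
Step 2: δ(p1, 0) = (pR, 0, L)

The first 3 configurations are:
[p0]10 ⊢ 1[p1]0 ⊢ [pR]10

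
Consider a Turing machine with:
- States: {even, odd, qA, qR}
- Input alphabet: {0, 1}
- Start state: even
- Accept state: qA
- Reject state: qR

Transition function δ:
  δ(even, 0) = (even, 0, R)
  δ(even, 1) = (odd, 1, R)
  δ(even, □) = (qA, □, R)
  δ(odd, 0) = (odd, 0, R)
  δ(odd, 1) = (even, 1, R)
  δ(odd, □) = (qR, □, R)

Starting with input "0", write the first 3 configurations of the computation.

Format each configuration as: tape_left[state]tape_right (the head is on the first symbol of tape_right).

Transitions applied:
Step 1: δ(even, 0) = (even, 0, R)
Step 2: δ(even, □) = (qA, □, R)

The first 3 configurations are:
[even]0 ⊢ 0[even]□ ⊢ 0□[qA]□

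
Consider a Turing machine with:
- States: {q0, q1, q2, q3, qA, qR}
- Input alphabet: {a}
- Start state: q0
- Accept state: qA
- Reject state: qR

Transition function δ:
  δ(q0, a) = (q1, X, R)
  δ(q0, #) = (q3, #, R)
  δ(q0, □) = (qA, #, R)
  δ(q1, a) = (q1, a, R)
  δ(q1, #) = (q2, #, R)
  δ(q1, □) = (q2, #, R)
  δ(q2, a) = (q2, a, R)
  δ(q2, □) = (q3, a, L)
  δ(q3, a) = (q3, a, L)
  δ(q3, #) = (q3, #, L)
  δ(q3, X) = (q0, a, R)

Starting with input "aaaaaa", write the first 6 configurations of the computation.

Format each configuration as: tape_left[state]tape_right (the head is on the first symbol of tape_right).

Transitions applied:
Step 1: δ(q0, a) = (q1, X, R)
Step 2: δ(q1, a) = (q1, a, R)
Step 3: δ(q1, a) = (q1, a, R)
Step 4: δ(q1, a) = (q1, a, R)
Step 5: δ(q1, a) = (q1, a, R)

The first 6 configurations are:
[q0]aaaaaa ⊢ X[q1]aaaaa ⊢ Xa[q1]aaaa ⊢ Xaa[q1]aaa ⊢ Xaaa[q1]aa ⊢ Xaaaa[q1]a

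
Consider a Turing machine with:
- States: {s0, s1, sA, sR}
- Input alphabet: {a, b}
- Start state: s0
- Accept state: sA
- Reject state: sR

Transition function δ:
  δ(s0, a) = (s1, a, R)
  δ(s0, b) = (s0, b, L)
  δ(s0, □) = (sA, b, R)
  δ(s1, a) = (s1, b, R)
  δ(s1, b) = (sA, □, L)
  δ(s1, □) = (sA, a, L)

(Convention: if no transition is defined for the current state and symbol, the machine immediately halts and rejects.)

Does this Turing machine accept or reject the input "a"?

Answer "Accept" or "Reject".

Execution trace:
Initial: [s0]a
Step 1: δ(s0, a) = (s1, a, R) → a[s1]□
Step 2: δ(s1, □) = (sA, a, L) → [sA]aa

The machine reaches the accept state sA and halts.

Answer: Accept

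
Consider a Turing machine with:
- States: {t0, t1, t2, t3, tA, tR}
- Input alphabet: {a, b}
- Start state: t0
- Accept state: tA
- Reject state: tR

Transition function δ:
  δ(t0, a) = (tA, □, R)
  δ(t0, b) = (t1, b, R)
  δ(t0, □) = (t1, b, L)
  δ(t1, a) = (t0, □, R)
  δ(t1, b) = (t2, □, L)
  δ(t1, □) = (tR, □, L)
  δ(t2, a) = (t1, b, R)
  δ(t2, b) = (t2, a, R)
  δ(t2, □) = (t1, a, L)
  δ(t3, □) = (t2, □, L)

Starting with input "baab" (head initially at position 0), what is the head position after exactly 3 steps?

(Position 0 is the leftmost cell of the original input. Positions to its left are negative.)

Execution trace (head position shown):
Step 0: [t0]baab  (head at position 0)
Step 1: move right → b[t1]aab  (head at position 1)
Step 2: move right → b□[t0]ab  (head at position 2)
Step 3: move right → b□□[tA]b  (head at position 3)

After 3 steps, the head is at position 3.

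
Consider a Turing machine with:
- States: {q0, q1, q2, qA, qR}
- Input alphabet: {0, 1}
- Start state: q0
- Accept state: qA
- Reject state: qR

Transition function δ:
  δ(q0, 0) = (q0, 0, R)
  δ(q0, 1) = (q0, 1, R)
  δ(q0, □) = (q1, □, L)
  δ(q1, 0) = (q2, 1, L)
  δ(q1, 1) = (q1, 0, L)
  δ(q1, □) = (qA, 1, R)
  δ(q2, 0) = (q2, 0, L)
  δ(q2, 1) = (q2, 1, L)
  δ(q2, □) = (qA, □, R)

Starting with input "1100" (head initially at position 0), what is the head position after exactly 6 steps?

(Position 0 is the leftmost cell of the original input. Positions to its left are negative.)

Execution trace (head position shown):
Step 0: [q0]1100  (head at position 0)
Step 1: move right → 1[q0]100  (head at position 1)
Step 2: move right → 11[q0]00  (head at position 2)
Step 3: move right → 110[q0]0  (head at position 3)
Step 4: move right → 1100[q0]□  (head at position 4)
Step 5: move left → 110[q1]0□  (head at position 3)
Step 6: move left → 11[q2]01□  (head at position 2)

After 6 steps, the head is at position 2.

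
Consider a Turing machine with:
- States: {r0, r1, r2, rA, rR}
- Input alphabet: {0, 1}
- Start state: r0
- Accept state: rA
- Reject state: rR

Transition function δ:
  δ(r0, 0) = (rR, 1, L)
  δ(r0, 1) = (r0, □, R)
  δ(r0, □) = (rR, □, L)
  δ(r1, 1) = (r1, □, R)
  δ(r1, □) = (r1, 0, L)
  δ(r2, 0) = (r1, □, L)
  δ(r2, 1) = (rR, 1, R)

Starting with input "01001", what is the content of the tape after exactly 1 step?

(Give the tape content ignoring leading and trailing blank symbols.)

Execution trace:
Initial: [r0]01001
Step 1: δ(r0, 0) = (rR, 1, L) → [rR]□11001

The machine reaches the reject state rR and halts.

After 1 step, the tape (ignoring leading/trailing blanks) is: 11001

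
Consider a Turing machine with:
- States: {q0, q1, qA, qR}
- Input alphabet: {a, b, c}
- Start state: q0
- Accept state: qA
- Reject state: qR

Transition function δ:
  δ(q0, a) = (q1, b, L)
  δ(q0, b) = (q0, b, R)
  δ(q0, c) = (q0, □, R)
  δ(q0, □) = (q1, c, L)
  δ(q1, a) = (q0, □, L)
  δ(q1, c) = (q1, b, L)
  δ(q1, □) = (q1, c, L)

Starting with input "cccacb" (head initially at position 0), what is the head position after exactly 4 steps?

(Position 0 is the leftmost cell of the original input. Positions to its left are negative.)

Execution trace (head position shown):
Step 0: [q0]cccacb  (head at position 0)
Step 1: move right → □[q0]ccacb  (head at position 1)
Step 2: move right → □□[q0]cacb  (head at position 2)
Step 3: move right → □□□[q0]acb  (head at position 3)
Step 4: move left → □□[q1]□bcb  (head at position 2)

After 4 steps, the head is at position 2.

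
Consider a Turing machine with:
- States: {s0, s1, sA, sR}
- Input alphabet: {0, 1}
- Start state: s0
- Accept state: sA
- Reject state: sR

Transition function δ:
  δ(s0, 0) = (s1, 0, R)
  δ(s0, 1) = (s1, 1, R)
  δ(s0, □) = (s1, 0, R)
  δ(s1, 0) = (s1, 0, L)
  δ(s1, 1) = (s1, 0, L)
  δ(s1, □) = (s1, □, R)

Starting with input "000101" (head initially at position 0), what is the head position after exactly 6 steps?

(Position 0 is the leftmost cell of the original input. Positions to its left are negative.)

Execution trace (head position shown):
Step 0: [s0]000101  (head at position 0)
Step 1: move right → 0[s1]00101  (head at position 1)
Step 2: move left → [s1]000101  (head at position 0)
Step 3: move left → [s1]□000101  (head at position -1)
Step 4: move right → □[s1]000101  (head at position 0)
Step 5: move left → [s1]□000101  (head at position -1)
Step 6: move right → □[s1]000101  (head at position 0)

After 6 steps, the head is at position 0.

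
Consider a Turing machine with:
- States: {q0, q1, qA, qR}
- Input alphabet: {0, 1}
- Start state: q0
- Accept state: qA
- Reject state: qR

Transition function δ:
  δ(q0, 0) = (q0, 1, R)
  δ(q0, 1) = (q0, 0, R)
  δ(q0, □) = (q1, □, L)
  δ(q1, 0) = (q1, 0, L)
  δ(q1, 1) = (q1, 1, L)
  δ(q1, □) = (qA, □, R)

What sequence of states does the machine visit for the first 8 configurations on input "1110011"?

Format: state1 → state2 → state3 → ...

Execution trace:
Initial: [q0]1110011
Step 1: δ(q0, 1) = (q0, 0, R) → 0[q0]110011
Step 2: δ(q0, 1) = (q0, 0, R) → 00[q0]10011
Step 3: δ(q0, 1) = (q0, 0, R) → 000[q0]0011
Step 4: δ(q0, 0) = (q0, 1, R) → 0001[q0]011
Step 5: δ(q0, 0) = (q0, 1, R) → 00011[q0]11
Step 6: δ(q0, 1) = (q0, 0, R) → 000110[q0]1
Step 7: δ(q0, 1) = (q0, 0, R) → 0001100[q0]□

State sequence: q0 → q0 → q0 → q0 → q0 → q0 → q0 → q0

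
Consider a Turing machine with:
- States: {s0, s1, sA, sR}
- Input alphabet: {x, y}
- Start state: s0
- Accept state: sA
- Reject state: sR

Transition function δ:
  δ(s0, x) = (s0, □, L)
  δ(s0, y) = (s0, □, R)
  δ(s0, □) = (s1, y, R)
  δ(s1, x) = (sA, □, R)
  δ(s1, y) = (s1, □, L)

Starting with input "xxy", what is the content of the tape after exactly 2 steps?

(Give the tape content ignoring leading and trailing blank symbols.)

Execution trace:
Initial: [s0]xxy
Step 1: δ(s0, x) = (s0, □, L) → [s0]□□xy
Step 2: δ(s0, □) = (s1, y, R) → y[s1]□xy

No transition is defined for δ(s1, □). By convention the machine halts and rejects.

After 2 steps, the tape (ignoring leading/trailing blanks) is: y□xy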